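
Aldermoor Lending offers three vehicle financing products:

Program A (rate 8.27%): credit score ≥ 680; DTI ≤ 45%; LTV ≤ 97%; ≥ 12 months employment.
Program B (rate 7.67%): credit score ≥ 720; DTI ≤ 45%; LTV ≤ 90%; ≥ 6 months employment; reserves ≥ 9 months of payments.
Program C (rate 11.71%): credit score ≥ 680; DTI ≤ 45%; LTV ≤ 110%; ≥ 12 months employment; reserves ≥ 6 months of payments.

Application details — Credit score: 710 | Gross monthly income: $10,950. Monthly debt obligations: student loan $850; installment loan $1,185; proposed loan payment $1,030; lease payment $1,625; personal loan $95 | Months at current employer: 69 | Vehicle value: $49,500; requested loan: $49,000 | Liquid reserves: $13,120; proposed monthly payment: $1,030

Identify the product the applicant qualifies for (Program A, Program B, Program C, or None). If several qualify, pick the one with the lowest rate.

Program C

Total debts = (850 + 1,185 + 1,030 + 1,625 + 95) = 4,785; DTI = 4,785/10,950 = 43.7%.
LTV = 49,000/49,500 = 99%.
Reserves = 13,120/1,030 = 12.7 months.
Program A: score 710 ≥ 680; DTI 43.7% ≤ 45%; LTV 99% > 97%; employment 69 ≥ 12 mo → does not qualify.
Program B: score 710 < 720; DTI 43.7% ≤ 45%; LTV 99% > 90%; employment 69 ≥ 6 mo; reserves 12.7 ≥ 9 mo → does not qualify.
Program C: score 710 ≥ 680; DTI 43.7% ≤ 45%; LTV 99% ≤ 110%; employment 69 ≥ 12 mo; reserves 12.7 ≥ 6 mo → qualifies.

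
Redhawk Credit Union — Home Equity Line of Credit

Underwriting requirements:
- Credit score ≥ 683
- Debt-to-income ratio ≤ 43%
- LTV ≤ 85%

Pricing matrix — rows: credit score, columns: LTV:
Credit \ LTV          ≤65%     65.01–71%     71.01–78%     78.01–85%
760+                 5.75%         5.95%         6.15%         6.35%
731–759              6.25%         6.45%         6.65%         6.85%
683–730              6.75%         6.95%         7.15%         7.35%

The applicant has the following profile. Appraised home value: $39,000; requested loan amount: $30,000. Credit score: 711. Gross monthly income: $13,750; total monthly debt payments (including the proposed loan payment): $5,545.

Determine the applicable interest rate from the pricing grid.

Credit score 711 ≥ 683; DTI = 5,545/13,750 = 40.3% ≤ 43%
LTV: 30,000 ÷ 39,000 = 76.9%, within 85% cap
Row: 711 falls in 683–730. Column: 76.9% falls in 71.01–78%. Rate = 7.15%.

7.15%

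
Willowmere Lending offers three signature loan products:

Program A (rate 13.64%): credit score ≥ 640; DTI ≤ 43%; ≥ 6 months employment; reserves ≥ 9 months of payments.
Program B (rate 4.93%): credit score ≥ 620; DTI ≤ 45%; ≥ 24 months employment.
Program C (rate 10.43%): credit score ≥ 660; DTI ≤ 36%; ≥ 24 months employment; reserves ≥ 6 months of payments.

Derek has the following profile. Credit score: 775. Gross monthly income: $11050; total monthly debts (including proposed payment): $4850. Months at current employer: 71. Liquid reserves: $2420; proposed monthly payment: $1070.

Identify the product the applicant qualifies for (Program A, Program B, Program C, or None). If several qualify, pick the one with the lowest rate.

DTI = 4,850/11,050 = 43.9%.
Reserves = 2,420/1,070 = 2.3 months.
Program A: score 775 ≥ 640; DTI 43.9% > 43%; employment 71 ≥ 6 mo; reserves 2.3 < 9 mo → does not qualify.
Program B: score 775 ≥ 620; DTI 43.9% ≤ 45%; employment 71 ≥ 24 mo → qualifies.
Program C: score 775 ≥ 660; DTI 43.9% > 36%; employment 71 ≥ 24 mo; reserves 2.3 < 6 mo → does not qualify.

Program B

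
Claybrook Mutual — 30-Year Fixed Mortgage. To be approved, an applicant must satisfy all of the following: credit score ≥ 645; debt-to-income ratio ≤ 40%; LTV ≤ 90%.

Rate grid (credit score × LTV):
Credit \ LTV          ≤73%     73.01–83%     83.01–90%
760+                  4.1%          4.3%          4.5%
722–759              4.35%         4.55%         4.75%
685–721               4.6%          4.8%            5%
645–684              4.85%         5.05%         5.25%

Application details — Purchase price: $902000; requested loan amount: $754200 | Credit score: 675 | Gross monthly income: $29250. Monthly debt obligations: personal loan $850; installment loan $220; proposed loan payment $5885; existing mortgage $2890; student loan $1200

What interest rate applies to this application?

Credit score 675 ≥ 645; Total monthly debts = (850 + 220 + 5,885 + 2,890 + 1,200) = 11,045. Debt-to-income = 11,045/29,250 = 37.8% — meets 40% limit
LTV = 754,200/902,000 = 83.6% ≤ 90%
Score 675 is in the 645–684 band; LTV 83.6% is in the 83.01–90% band → 5.25%.

5.25%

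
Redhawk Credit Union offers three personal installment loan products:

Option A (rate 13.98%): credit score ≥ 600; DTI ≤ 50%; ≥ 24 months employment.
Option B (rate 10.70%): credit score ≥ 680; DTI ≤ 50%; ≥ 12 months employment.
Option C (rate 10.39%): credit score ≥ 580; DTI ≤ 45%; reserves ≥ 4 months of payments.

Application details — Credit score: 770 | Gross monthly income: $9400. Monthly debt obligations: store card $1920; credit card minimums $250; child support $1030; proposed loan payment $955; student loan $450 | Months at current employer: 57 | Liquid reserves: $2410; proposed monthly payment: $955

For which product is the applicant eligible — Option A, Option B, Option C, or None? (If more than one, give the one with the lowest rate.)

Option B

Total debts = (1,920 + 250 + 1,030 + 955 + 450) = 4,605; DTI = 4,605/9,400 = 49%.
Reserves = 2,410/955 = 2.5 months.
Option A: score 770 ≥ 600; DTI 49% ≤ 50%; employment 57 ≥ 24 mo → qualifies.
Option B: score 770 ≥ 680; DTI 49% ≤ 50%; employment 57 ≥ 12 mo → qualifies.
Option C: score 770 ≥ 580; DTI 49% > 45%; reserves 2.5 < 4 mo → does not qualify.
Qualifying: Option A, Option B. Lowest rate is 10.70% → Option B.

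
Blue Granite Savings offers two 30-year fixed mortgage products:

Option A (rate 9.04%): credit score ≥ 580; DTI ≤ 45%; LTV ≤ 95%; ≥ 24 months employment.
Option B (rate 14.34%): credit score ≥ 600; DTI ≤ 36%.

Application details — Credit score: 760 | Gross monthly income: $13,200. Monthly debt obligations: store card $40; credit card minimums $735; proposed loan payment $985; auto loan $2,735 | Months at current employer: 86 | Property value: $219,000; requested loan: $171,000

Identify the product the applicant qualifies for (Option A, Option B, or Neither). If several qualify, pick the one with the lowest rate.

Total debts = (40 + 735 + 985 + 2,735) = 4,495; DTI = 4,495/13,200 = 34.1%.
LTV = 171,000/219,000 = 78.1%.
Option A: score 760 ≥ 580; DTI 34.1% ≤ 45%; LTV 78.1% ≤ 95%; employment 86 ≥ 24 mo → qualifies.
Option B: score 760 ≥ 600; DTI 34.1% ≤ 36% → qualifies.
Qualifying: Option A, Option B. Lowest rate is 9.04% → Option A.

Option A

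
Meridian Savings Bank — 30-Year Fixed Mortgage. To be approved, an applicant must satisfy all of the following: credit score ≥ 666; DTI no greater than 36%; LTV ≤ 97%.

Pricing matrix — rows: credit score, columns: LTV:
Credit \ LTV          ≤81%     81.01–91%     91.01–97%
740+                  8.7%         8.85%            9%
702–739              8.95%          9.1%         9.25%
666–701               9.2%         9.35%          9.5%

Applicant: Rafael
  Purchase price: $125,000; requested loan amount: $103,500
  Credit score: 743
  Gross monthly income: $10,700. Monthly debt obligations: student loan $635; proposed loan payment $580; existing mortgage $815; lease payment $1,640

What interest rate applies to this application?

8.85%

Credit score 743 ≥ 666; Total monthly debts = (635 + 580 + 815 + 1,640) = 3,670. Debt-to-income = 3,670/10,700 = 34.3% — meets 36% limit
LTV: 103,500 ÷ 125,000 = 82.8%, within 97% cap
Row: 743 falls in 740+. Column: 82.8% falls in 81.01–91%. Rate = 8.85%.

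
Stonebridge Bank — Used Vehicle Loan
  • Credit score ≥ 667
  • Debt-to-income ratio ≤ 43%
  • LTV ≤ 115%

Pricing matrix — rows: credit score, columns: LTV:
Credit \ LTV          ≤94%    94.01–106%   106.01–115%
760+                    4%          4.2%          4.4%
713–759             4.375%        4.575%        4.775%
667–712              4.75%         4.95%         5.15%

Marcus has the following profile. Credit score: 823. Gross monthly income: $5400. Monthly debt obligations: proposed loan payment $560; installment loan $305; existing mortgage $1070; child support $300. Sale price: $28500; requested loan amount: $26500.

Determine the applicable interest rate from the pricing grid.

4%

Credit score 823 ≥ 667; Total monthly debts = (560 + 305 + 1,070 + 300) = 2,235. DTI = 2,235/5,400 = 41.4% ≤ 43%
Loan-to-value = 26,500/28,500 = 93% — pass (115% max)
Row: 823 falls in 760+. Column: 93% falls in ≤94%. Rate = 4%.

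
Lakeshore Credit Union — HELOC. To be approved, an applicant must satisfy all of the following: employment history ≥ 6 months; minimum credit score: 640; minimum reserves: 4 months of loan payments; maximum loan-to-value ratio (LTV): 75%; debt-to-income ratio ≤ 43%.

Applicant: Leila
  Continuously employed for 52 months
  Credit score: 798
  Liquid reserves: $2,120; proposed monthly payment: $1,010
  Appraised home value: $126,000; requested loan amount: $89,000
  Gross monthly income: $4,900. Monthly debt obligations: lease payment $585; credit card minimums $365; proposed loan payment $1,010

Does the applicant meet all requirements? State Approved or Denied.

Denied

Employment 52 ≥ 6 months
Credit score 798 ≥ 640 (meets)
Reserves = 2,120/1,010 = 2.1 months < 4
LTV = 89,000/126,000 = 70.6% ≤ 75%
Total monthly debts = (585 + 365 + 1,010) = 1,960. Debt-to-income = 1,960/4,900 = 40% — meets 43% limit
Fails on reserves.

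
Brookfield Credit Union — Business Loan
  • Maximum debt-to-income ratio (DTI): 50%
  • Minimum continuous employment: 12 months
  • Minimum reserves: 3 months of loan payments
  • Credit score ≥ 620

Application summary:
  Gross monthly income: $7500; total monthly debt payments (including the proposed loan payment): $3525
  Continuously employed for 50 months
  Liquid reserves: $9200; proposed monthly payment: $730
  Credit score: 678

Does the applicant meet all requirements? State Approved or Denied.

DTI: 3,525 ÷ 7,500 = 47%, within the 50% cap
Employment 50 ≥ 12 months
Reserves: 9,200 ÷ 730 = 12.6 months (meets 3-month minimum)
Credit score 678 ≥ 620 (meets)
All criteria satisfied.

Approved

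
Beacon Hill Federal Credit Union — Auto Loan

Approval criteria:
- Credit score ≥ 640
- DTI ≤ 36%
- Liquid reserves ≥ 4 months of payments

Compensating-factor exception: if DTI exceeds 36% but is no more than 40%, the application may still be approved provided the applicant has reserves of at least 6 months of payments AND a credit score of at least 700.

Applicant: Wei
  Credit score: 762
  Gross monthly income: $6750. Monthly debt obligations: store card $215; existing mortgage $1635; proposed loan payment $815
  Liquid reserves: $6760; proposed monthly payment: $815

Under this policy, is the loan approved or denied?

Approved

Credit score 762 ≥ 640 (meets base)
Total debts = (215 + 1,635 + 815) = 2,665. DTI: 2,665 ÷ 6,750 = 39.5%, over the 36% base limit.
Reserves: 6,760 ÷ 815 = 8.3 months (meets 4-month minimum)
DTI 39.5% is within the 36%–40% exception band; checking compensating factors.
Override check — reserves: 8.3 mo (ok); score: 762 (ok).
Both override conditions satisfied; DTI exception granted.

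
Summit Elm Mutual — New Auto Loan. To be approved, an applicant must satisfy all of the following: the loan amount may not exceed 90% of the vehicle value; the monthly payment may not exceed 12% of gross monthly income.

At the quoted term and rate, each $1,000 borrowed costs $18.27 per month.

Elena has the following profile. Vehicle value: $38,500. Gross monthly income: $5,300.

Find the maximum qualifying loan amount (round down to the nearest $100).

$34,600

Payment cap: 12% × $5,300 = $636/month.
At $18.27 per $1,000, that supports 636/18.27 × 1,000 ≈ $34,811 → $34,800.
LTV cap: 90% × $38,500 = $34,650 → $34,600.
Binding constraint: loan-to-value.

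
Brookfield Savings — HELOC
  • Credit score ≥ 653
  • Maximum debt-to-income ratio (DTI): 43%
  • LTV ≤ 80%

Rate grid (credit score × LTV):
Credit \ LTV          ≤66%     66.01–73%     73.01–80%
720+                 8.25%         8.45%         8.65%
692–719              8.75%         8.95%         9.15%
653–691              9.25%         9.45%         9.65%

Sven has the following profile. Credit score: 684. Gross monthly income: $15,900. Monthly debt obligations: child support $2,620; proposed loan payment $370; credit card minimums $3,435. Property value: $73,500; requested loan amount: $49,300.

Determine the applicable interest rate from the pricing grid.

9.45%

Credit score 684 ≥ 653; Total monthly debts = (2,620 + 370 + 3,435) = 6,425. DTI = 6,425/15,900 = 40.4% ≤ 43%
LTV = 49,300/73,500 = 67.1% ≤ 80%
Row: 684 falls in 653–691. Column: 67.1% falls in 66.01–73%. Rate = 9.45%.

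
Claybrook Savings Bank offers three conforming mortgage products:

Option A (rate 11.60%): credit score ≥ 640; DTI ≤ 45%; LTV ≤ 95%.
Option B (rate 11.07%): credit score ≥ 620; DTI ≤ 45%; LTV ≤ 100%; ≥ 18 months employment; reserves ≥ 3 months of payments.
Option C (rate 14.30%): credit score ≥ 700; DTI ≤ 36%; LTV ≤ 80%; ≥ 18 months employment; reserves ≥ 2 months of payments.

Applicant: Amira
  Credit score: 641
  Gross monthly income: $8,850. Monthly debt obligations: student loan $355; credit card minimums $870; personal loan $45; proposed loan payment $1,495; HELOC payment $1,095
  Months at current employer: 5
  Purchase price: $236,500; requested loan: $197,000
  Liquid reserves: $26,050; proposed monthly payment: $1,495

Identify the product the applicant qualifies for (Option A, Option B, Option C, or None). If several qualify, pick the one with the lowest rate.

Total debts = (355 + 870 + 45 + 1,495 + 1,095) = 3,860; DTI = 3,860/8,850 = 43.6%.
LTV = 197,000/236,500 = 83.3%.
Reserves = 26,050/1,495 = 17.4 months.
Option A: score 641 ≥ 640; DTI 43.6% ≤ 45%; LTV 83.3% ≤ 95% → qualifies.
Option B: score 641 ≥ 620; DTI 43.6% ≤ 45%; LTV 83.3% ≤ 100%; employment 5 < 18 mo; reserves 17.4 ≥ 3 mo → does not qualify.
Option C: score 641 < 700; DTI 43.6% > 36%; LTV 83.3% > 80%; employment 5 < 18 mo; reserves 17.4 ≥ 2 mo → does not qualify.

Option A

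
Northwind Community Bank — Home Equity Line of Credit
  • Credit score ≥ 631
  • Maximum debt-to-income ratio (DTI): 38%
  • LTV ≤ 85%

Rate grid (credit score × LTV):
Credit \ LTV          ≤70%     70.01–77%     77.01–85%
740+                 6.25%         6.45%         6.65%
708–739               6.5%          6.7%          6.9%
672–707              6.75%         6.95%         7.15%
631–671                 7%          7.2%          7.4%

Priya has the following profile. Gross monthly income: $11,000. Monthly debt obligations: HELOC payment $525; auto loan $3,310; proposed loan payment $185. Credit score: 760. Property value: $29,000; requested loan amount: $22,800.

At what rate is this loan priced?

Credit score 760 ≥ 631; Total monthly debts = (525 + 3,310 + 185) = 4,020. Debt-to-income = 4,020/11,000 = 36.5% — meets 38% limit
Loan-to-value = 22,800/29,000 = 78.6% — pass (85% max)
Row: 760 falls in 740+. Column: 78.6% falls in 77.01–85%. Rate = 6.65%.

6.65%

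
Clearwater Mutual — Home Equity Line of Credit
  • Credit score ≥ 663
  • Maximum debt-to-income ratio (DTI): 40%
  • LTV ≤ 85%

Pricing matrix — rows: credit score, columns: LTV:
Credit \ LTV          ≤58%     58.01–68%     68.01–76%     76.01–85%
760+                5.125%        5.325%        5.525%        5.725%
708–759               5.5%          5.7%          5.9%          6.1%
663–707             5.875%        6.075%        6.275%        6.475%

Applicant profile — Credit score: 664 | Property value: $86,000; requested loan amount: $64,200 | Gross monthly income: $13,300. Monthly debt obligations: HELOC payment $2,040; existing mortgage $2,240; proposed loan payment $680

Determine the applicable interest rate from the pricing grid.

Credit score 664 ≥ 663; Total monthly debts = (2,040 + 2,240 + 680) = 4,960. DTI: 4,960 ÷ 13,300 = 37.3%, within the 40% cap
Loan-to-value = 64,200/86,000 = 74.7% — pass (85% max)
Score 664 is in the 663–707 band; LTV 74.7% is in the 68.01–76% band → 6.275%.

6.275%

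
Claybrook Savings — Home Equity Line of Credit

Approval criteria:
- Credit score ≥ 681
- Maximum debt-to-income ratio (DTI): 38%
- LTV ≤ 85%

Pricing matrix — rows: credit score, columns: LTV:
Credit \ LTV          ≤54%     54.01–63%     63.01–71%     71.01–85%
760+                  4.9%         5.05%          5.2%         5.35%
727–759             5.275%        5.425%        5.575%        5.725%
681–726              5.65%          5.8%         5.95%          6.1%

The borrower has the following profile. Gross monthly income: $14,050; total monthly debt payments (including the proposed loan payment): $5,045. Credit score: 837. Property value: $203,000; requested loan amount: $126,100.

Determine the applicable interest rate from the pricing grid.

5.05%

Credit score 837 ≥ 681; Debt-to-income = 5,045/14,050 = 35.9% — meets 38% limit
LTV: 126,100 ÷ 203,000 = 62.1%, within 85% cap
Score 837 is in the 760+ band; LTV 62.1% is in the 54.01–63% band → 5.05%.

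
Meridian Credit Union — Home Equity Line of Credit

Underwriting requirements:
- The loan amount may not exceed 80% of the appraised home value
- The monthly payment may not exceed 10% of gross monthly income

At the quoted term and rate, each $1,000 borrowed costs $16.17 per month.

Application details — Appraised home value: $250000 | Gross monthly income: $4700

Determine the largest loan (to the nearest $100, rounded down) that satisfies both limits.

$29,000

Payment cap: 10% × $4,700 = $470/month.
At $16.17 per $1,000, that supports 470/16.17 × 1,000 ≈ $29,066 → $29,000.
LTV cap: 80% × $250,000 = $200,000 → $200,000.
Binding constraint: payment-to-income.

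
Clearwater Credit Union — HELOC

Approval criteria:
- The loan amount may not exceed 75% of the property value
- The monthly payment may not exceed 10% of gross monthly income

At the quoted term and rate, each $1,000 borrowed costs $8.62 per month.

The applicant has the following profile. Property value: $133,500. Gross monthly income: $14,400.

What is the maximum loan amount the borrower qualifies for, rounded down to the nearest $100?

$100,100

Payment cap: 10% × $14,400 = $1,440/month.
At $8.62 per $1,000, that supports 1,440/8.62 × 1,000 ≈ $167,053 → $167,000.
LTV cap: 75% × $133,500 = $100,125 → $100,100.
Binding constraint: loan-to-value.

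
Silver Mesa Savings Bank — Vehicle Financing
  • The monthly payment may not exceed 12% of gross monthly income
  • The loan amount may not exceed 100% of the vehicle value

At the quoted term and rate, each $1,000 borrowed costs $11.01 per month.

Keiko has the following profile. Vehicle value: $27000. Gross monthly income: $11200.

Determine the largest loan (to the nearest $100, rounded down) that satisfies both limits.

Payment cap: 12% × $11,200 = $1,344/month.
At $11.01 per $1,000, that supports 1,344/11.01 × 1,000 ≈ $122,070 → $122,000.
LTV cap: 100% × $27,000 = $27,000 → $27,000.
Binding constraint: loan-to-value.

$27,000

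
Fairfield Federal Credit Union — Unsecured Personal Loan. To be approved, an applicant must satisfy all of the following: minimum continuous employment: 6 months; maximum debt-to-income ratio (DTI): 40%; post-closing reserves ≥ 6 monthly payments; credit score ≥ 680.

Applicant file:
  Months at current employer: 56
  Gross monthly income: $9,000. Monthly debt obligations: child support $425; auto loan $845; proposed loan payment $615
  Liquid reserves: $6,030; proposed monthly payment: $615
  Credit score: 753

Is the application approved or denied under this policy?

Approved

Employment 56 ≥ 6 months
Total monthly debts = (425 + 845 + 615) = 1,885. DTI = 1,885/9,000 = 20.9% ≤ 40%
Reserves: 6,030 ÷ 615 = 9.8 months (meets 6-month minimum)
Credit score 753 ≥ 680 (meets)
All criteria satisfied.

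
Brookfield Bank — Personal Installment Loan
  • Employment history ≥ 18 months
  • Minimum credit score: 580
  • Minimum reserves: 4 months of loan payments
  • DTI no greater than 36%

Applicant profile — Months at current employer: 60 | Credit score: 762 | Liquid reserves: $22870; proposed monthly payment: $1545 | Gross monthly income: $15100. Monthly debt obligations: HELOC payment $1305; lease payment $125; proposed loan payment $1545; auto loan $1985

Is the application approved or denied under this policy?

Employment 60 ≥ 18 months
Credit score 762 ≥ 580 (meets)
Reserves: 22,870 ÷ 1,545 = 14.8 months (meets 4-month minimum)
Total monthly debts = (1,305 + 125 + 1,545 + 1,985) = 4,960. DTI = 4,960/15,100 = 32.8% ≤ 36%
All criteria satisfied.

Approved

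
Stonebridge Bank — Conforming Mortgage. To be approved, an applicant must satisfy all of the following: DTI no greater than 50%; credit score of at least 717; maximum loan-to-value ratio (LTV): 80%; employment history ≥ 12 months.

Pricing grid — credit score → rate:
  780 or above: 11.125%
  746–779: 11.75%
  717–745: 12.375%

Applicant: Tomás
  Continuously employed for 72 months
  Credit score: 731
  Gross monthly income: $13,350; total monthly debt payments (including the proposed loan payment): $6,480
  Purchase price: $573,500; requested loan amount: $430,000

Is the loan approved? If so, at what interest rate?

Credit score 731 ≥ 717 (meets minimum)
LTV: 430,000 ÷ 573,500 = 75%, within 80% cap
Employment 72 ≥ 12 months
Debt-to-income = 6,480/13,350 = 48.5% — meets 50% limit
All requirements met. Score 731 falls in the 717–745 tier → 12.375%.

Approved at 12.375%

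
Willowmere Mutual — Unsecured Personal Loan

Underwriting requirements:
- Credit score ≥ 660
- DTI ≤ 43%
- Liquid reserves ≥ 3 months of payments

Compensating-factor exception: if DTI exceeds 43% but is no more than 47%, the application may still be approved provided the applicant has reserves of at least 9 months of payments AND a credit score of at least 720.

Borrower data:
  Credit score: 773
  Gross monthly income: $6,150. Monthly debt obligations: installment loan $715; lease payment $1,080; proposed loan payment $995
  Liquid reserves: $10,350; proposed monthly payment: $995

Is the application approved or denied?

Credit score 773 ≥ 660 (meets base)
Total debts = (715 + 1,080 + 995) = 2,790. DTI = 2,790/6,150 = 45.4% > 43% — standard DTI limit exceeded.
Reserves: 10,350 ÷ 995 = 10.4 months (meets 3-month minimum)
DTI 45.4% is within the 43%–47% exception band; checking compensating factors.
Override check — reserves: 10.4 mo (ok); score: 773 (ok).
Both override conditions satisfied; DTI exception granted.

Approved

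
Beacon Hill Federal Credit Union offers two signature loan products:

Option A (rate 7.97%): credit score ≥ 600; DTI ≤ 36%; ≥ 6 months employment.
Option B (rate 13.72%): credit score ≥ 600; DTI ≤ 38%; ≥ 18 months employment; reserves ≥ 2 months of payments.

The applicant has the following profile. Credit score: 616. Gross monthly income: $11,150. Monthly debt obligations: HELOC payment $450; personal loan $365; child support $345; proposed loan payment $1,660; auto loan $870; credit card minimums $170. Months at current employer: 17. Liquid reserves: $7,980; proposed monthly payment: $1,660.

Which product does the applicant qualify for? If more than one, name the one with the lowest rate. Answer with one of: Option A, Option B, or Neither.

Option A

Total debts = (450 + 365 + 345 + 1,660 + 870 + 170) = 3,860; DTI = 3,860/11,150 = 34.6%.
Reserves = 7,980/1,660 = 4.8 months.
Option A: score 616 ≥ 600; DTI 34.6% ≤ 36%; employment 17 ≥ 6 mo → qualifies.
Option B: score 616 ≥ 600; DTI 34.6% ≤ 38%; employment 17 < 18 mo; reserves 4.8 ≥ 2 mo → does not qualify.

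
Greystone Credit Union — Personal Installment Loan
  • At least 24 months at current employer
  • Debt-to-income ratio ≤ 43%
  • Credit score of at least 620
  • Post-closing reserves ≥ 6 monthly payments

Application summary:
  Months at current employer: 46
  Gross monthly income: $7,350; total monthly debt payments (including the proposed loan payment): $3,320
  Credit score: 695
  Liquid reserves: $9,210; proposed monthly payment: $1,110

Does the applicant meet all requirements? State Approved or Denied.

Employment 46 ≥ 24 months
Debt-to-income = 3,320/7,350 = 45.2% — over 43% limit
Credit score 695 ≥ 620 (meets)
Reserves = 9,210/1,110 = 8.3 months ≥ 6
Fails on DTI.

Denied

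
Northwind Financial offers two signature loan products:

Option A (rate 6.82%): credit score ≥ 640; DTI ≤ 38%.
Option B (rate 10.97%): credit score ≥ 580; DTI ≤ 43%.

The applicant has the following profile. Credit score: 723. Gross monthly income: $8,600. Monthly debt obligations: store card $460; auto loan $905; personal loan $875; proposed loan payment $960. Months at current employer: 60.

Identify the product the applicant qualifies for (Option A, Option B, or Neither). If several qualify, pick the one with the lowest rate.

Total debts = (460 + 905 + 875 + 960) = 3,200; DTI = 3,200/8,600 = 37.2%.
Option A: score 723 ≥ 640; DTI 37.2% ≤ 38% → qualifies.
Option B: score 723 ≥ 580; DTI 37.2% ≤ 43% → qualifies.
Qualifying: Option A, Option B. Lowest rate is 6.82% → Option A.

Option A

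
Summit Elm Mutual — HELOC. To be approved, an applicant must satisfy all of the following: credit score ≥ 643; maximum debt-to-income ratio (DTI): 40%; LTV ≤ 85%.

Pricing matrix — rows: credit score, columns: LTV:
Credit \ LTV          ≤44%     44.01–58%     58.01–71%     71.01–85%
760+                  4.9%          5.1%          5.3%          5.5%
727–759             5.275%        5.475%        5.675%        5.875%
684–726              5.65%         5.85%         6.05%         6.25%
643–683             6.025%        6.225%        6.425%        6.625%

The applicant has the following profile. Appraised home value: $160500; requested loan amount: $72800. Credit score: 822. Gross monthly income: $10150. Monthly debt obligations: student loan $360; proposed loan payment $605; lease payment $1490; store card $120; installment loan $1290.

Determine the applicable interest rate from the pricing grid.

5.1%

Credit score 822 ≥ 643; Total monthly debts = (360 + 605 + 1,490 + 120 + 1,290) = 3,865. DTI = 3,865/10,150 = 38.1% ≤ 40%
LTV = 72,800/160,500 = 45.4% ≤ 85%
Score 822 is in the 760+ band; LTV 45.4% is in the 44.01–58% band → 5.1%.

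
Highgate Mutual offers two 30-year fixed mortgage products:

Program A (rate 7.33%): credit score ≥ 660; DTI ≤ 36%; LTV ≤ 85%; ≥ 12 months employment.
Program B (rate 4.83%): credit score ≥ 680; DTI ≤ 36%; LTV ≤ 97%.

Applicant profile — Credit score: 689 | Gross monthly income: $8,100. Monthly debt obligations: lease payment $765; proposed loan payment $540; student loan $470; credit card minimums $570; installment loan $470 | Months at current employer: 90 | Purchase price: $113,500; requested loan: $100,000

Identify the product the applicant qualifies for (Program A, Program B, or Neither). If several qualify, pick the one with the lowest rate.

Program B

Total debts = (765 + 540 + 470 + 570 + 470) = 2,815; DTI = 2,815/8,100 = 34.8%.
LTV = 100,000/113,500 = 88.1%.
Program A: score 689 ≥ 660; DTI 34.8% ≤ 36%; LTV 88.1% > 85%; employment 90 ≥ 12 mo → does not qualify.
Program B: score 689 ≥ 680; DTI 34.8% ≤ 36%; LTV 88.1% ≤ 97% → qualifies.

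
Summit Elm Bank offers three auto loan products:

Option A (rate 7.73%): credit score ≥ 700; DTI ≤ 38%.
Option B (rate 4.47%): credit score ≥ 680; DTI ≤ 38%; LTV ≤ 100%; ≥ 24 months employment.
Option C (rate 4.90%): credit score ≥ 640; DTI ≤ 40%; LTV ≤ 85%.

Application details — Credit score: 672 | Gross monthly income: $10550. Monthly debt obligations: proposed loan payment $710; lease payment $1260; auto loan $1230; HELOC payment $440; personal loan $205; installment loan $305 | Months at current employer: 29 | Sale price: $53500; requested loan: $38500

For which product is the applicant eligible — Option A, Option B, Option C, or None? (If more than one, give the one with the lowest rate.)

Option C

Total debts = (710 + 1,260 + 1,230 + 440 + 205 + 305) = 4,150; DTI = 4,150/10,550 = 39.3%.
LTV = 38,500/53,500 = 72%.
Option A: score 672 < 700; DTI 39.3% > 38% → does not qualify.
Option B: score 672 < 680; DTI 39.3% > 38%; LTV 72% ≤ 100%; employment 29 ≥ 24 mo → does not qualify.
Option C: score 672 ≥ 640; DTI 39.3% ≤ 40%; LTV 72% ≤ 85% → qualifies.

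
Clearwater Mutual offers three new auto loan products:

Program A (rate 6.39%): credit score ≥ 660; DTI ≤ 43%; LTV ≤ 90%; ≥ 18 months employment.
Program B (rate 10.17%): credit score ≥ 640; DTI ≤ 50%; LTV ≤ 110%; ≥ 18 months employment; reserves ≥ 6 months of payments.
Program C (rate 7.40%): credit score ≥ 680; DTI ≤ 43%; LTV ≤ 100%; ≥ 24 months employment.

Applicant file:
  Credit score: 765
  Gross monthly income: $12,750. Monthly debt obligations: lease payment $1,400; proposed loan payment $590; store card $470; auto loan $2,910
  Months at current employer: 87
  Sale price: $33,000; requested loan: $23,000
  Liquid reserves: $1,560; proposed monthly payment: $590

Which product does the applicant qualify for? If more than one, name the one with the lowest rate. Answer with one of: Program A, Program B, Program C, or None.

Program A

Total debts = (1,400 + 590 + 470 + 2,910) = 5,370; DTI = 5,370/12,750 = 42.1%.
LTV = 23,000/33,000 = 69.7%.
Reserves = 1,560/590 = 2.6 months.
Program A: score 765 ≥ 660; DTI 42.1% ≤ 43%; LTV 69.7% ≤ 90%; employment 87 ≥ 18 mo → qualifies.
Program B: score 765 ≥ 640; DTI 42.1% ≤ 50%; LTV 69.7% ≤ 110%; employment 87 ≥ 18 mo; reserves 2.6 < 6 mo → does not qualify.
Program C: score 765 ≥ 680; DTI 42.1% ≤ 43%; LTV 69.7% ≤ 100%; employment 87 ≥ 24 mo → qualifies.
Qualifying: Program A, Program C. Lowest rate is 6.39% → Program A.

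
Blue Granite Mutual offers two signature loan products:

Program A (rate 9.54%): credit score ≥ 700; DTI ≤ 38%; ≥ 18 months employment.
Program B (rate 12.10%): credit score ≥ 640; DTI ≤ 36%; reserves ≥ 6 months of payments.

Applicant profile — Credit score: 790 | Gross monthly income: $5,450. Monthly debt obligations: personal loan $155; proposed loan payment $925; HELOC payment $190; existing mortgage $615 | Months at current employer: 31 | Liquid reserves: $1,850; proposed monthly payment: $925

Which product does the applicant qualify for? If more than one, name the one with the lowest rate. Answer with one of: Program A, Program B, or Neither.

Program A

Total debts = (155 + 925 + 190 + 615) = 1,885; DTI = 1,885/5,450 = 34.6%.
Reserves = 1,850/925 = 2.0 months.
Program A: score 790 ≥ 700; DTI 34.6% ≤ 38%; employment 31 ≥ 18 mo → qualifies.
Program B: score 790 ≥ 640; DTI 34.6% ≤ 36%; reserves 2.0 < 6 mo → does not qualify.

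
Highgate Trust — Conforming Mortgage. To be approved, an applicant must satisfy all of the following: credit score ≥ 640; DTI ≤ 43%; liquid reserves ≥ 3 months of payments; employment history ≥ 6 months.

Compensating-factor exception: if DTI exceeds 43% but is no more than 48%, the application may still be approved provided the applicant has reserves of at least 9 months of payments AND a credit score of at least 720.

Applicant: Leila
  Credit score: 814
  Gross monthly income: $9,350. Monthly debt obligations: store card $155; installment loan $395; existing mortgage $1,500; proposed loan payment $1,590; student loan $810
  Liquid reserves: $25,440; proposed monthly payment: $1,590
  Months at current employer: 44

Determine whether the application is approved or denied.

Approved

Credit score 814 ≥ 640 (meets base)
Total debts = (155 + 395 + 1,500 + 1,590 + 810) = 4,450. DTI: 4,450 ÷ 9,350 = 47.6%, over the 43% base limit.
Reserves: 25,440 ÷ 1,590 = 16.0 months (meets 3-month minimum)
Employment 44 ≥ 6 months
47.6% falls in the override range (43%–48%), so the compensating-factor test applies.
Reserves 16.0 ≥ 9 months; credit score 814 ≥ 720.
Both compensating conditions met → exception applies.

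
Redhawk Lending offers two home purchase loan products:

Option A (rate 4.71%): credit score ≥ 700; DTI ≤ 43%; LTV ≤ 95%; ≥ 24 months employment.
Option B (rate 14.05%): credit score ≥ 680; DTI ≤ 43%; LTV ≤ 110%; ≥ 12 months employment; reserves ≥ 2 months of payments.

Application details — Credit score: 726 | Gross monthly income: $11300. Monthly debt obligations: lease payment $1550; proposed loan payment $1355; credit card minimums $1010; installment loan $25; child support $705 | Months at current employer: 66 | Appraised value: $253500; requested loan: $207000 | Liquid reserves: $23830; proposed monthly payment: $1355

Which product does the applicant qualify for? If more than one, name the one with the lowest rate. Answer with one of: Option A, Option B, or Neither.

Total debts = (1,550 + 1,355 + 1,010 + 25 + 705) = 4,645; DTI = 4,645/11,300 = 41.1%.
LTV = 207,000/253,500 = 81.7%.
Reserves = 23,830/1,355 = 17.6 months.
Option A: score 726 ≥ 700; DTI 41.1% ≤ 43%; LTV 81.7% ≤ 95%; employment 66 ≥ 24 mo → qualifies.
Option B: score 726 ≥ 680; DTI 41.1% ≤ 43%; LTV 81.7% ≤ 110%; employment 66 ≥ 12 mo; reserves 17.6 ≥ 2 mo → qualifies.
Qualifying: Option A, Option B. Lowest rate is 4.71% → Option A.

Option A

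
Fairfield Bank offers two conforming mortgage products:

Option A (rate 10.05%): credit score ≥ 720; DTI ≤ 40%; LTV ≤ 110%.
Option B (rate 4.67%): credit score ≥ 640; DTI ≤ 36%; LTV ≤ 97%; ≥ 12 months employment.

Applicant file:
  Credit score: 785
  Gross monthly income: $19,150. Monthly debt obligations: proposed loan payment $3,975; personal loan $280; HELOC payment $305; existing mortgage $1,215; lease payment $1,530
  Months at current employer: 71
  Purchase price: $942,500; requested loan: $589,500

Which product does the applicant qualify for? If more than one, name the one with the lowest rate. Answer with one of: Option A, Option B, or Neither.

Option A

Total debts = (3,975 + 280 + 305 + 1,215 + 1,530) = 7,305; DTI = 7,305/19,150 = 38.1%.
LTV = 589,500/942,500 = 62.5%.
Option A: score 785 ≥ 720; DTI 38.1% ≤ 40%; LTV 62.5% ≤ 110% → qualifies.
Option B: score 785 ≥ 640; DTI 38.1% > 36%; LTV 62.5% ≤ 97%; employment 71 ≥ 12 mo → does not qualify.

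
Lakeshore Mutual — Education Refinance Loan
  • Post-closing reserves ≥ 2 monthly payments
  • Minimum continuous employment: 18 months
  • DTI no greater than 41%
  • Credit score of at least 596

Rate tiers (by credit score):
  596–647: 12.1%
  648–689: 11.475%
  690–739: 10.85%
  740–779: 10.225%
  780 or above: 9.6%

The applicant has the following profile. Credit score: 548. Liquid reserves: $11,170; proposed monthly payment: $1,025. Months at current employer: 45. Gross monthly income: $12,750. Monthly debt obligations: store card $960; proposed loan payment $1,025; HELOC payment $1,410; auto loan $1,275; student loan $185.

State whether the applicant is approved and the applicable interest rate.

Denied

Credit score 548 < 596 (below minimum)
Total monthly debts = (960 + 1,025 + 1,410 + 1,275 + 185) = 4,855. DTI = 4,855/12,750 = 38.1% ≤ 41%
Employment 45 ≥ 18 months
Reserves: 11,170 ÷ 1,025 = 10.9 months (meets 2-month minimum)
Not all requirements met → denied.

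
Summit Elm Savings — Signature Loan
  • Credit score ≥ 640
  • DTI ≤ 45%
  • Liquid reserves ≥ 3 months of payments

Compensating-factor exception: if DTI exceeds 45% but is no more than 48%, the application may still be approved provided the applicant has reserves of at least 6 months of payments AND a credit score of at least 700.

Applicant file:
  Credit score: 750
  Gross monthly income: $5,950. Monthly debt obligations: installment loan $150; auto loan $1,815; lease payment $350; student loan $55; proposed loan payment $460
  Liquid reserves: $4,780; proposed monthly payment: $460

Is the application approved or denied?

Approved

Credit score 750 ≥ 640 (meets base)
Total debts = (150 + 1,815 + 350 + 55 + 460) = 2,830. DTI: 2,830 ÷ 5,950 = 47.6%, over the 45% base limit.
Reserves: 4,780 ÷ 460 = 10.4 months (meets 3-month minimum)
47.6% falls in the override range (45%–48%), so the compensating-factor test applies.
Override check — reserves: 10.4 mo (ok); score: 750 (ok).
Both compensating conditions met → exception applies.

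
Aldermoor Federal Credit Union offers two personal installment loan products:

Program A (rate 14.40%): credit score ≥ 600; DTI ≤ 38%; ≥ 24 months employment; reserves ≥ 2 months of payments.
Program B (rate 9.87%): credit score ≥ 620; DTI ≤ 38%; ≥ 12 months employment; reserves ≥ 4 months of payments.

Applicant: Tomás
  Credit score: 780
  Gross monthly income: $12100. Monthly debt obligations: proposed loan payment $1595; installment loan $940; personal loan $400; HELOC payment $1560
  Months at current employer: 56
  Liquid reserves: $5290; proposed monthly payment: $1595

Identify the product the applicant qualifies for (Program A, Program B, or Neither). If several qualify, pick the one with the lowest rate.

Program A

Total debts = (1,595 + 940 + 400 + 1,560) = 4,495; DTI = 4,495/12,100 = 37.1%.
Reserves = 5,290/1,595 = 3.3 months.
Program A: score 780 ≥ 600; DTI 37.1% ≤ 38%; employment 56 ≥ 24 mo; reserves 3.3 ≥ 2 mo → qualifies.
Program B: score 780 ≥ 620; DTI 37.1% ≤ 38%; employment 56 ≥ 12 mo; reserves 3.3 < 4 mo → does not qualify.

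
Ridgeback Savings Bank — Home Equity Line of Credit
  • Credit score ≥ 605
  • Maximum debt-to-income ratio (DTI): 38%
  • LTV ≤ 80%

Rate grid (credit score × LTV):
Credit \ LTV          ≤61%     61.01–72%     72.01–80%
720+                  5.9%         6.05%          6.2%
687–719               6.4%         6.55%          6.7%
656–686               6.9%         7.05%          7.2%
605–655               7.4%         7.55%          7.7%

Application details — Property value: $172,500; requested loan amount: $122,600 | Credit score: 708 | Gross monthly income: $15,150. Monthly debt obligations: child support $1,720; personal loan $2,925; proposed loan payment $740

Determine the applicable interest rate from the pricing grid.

6.55%

Credit score 708 ≥ 605; Total monthly debts = (1,720 + 2,925 + 740) = 5,385. Debt-to-income = 5,385/15,150 = 35.5% — meets 38% limit
Loan-to-value = 122,600/172,500 = 71.1% — pass (80% max)
Row: 708 falls in 687–719. Column: 71.1% falls in 61.01–72%. Rate = 6.55%.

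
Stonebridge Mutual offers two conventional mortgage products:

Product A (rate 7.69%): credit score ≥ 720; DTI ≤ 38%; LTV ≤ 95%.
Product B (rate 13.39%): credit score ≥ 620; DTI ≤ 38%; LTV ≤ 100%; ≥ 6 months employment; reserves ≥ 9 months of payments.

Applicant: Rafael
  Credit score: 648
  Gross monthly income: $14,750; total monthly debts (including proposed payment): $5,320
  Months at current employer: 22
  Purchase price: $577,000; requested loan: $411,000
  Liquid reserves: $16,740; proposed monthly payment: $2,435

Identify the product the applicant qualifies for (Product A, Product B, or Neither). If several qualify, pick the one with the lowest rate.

DTI = 5,320/14,750 = 36.1%.
LTV = 411,000/577,000 = 71.2%.
Reserves = 16,740/2,435 = 6.9 months.
Product A: score 648 < 720; DTI 36.1% ≤ 38%; LTV 71.2% ≤ 95% → does not qualify.
Product B: score 648 ≥ 620; DTI 36.1% ≤ 38%; LTV 71.2% ≤ 100%; employment 22 ≥ 6 mo; reserves 6.9 < 9 mo → does not qualify.

Neither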